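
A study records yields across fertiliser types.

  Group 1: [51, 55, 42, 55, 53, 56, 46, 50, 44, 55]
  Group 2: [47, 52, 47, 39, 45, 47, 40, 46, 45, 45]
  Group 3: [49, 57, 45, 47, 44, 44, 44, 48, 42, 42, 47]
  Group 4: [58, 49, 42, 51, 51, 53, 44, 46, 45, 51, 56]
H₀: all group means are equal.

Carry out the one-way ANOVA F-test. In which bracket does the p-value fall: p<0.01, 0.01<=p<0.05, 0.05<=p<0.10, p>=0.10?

p-value bracket: 0.01<=p<0.05

Group means [50.70, 45.30, 46.27, 49.64], grand mean 47.976
SSB = Σnᵢ(x̄ᵢ−x̄)² = 208.049; SSW = ΣΣ(x−x̄ᵢ)² = 786.927
MSB = 208.049/3 = 69.3496; MSW = 786.927/38 = 20.7086
F = MSB/MSW = 3.3488
df = (3, 38)
p-value (upper-tail) = 0.02892
→ bracket: 0.01<=p<0.05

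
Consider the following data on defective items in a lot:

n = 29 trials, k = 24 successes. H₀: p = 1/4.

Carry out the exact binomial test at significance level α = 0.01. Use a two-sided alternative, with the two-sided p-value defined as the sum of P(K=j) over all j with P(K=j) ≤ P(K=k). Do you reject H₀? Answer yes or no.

reject H₀: yes

Exact binomial: n=29, k=24, p₀=1/4=0.2500
P(X=j) = C(n,j)·p₀^j·(1−p₀)^(n−j); p = Σ P(X=j) over j with P(X=j) ≤ P(X=24)
p-value (two-sided) = 0.00000
At α=0.01: p < α → reject H₀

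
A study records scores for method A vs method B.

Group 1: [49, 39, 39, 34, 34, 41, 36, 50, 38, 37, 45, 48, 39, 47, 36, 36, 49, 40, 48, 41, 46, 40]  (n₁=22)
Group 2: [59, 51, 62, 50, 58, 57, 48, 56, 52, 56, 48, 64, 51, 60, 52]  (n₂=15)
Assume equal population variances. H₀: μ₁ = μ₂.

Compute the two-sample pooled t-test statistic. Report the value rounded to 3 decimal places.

x̄₁=41.455, s₁=5.307, n₁=22
x̄₂=54.933, s₂=5.063, n₂=15
s_p² = [21·5.307² + 14·5.063²]/35 = 27.1539
SE = √(s_p²·(1/22+1/15)) = 1.7449
t = (41.455−54.933)/1.7449 = -7.7249
df = 35

test statistic = -7.725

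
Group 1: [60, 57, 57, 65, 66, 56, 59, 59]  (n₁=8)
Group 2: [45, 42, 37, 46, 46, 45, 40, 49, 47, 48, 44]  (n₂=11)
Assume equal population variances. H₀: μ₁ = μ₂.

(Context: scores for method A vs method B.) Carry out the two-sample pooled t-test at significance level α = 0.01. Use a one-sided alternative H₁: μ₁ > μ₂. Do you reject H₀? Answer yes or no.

x̄₁=59.875, s₁=3.720, n₁=8
x̄₂=44.455, s₂=3.560, n₂=11
s_p² = [7·3.720² + 10·3.560²]/17 = 13.1531
SE = √(s_p²·(1/8+1/11)) = 1.6852
t = (59.875−44.455)/1.6852 = 9.1506
df = 17
p-value (one-sided, H₁ greater) = 0.00000
At α=0.01: p < α → reject H₀

reject H₀: yes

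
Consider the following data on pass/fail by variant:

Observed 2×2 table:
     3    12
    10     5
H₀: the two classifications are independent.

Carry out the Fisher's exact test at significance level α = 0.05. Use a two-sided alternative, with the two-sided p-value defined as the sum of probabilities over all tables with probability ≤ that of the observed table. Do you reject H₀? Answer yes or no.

Margins: r₁=15, r₂=15, c₁=13, c₂=17, n=30
p_obs = C(15,3)·C(15,10)/C(30,13); sum pmf over tables with pmf ≤ p_obs
p-value (two-sided) = 0.02533
At α=0.05: p < α → reject H₀

reject H₀: yes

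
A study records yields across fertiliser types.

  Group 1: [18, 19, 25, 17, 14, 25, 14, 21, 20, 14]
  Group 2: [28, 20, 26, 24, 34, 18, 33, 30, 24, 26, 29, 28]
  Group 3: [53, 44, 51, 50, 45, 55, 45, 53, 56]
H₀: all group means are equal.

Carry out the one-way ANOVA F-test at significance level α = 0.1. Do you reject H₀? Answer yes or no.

Group means [18.70, 26.67, 50.22], grand mean 30.935
SSB = Σnᵢ(x̄ᵢ−x̄)² = 5063.549; SSW = ΣΣ(x−x̄ᵢ)² = 570.322
MSB = 5063.549/2 = 2531.7744; MSW = 570.322/28 = 20.3687
F = MSB/MSW = 124.2976
df = (2, 28)
p-value (upper-tail) = 0.00000
At α=0.1: p < α → reject H₀

reject H₀: yes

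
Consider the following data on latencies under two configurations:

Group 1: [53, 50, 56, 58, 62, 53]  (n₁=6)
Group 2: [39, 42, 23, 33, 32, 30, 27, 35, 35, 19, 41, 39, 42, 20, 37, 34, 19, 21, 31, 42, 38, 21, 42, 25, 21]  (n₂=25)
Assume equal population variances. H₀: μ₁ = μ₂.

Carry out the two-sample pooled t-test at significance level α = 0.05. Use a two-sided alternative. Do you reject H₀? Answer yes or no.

x̄₁=55.333, s₁=4.274, n₁=6
x̄₂=31.520, s₂=8.322, n₂=25
s_p² = [5·4.274² + 24·8.322²]/29 = 60.4680
SE = √(s_p²·(1/6+1/25)) = 3.5351
t = (55.333−31.520)/3.5351 = 6.7363
df = 29
p-value (two-sided) = 0.00000
At α=0.05: p < α → reject H₀

reject H₀: yes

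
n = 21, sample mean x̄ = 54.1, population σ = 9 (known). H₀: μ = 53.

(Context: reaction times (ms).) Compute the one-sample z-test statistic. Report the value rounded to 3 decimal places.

SE = σ/√n = 9/√21 = 1.9640
z = (x̄−μ₀)/SE = (54.1−53)/1.9640 = 0.5601

test statistic = 0.560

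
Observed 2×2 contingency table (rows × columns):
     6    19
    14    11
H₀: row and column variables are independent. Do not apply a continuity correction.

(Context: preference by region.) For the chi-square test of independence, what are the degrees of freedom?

degrees of freedom = 1

df = (r−1)(c−1) = (2−1)·(2−1) = 1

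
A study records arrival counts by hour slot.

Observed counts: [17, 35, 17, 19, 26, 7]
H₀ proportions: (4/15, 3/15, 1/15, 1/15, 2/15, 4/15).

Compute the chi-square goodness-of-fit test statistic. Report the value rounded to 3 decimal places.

test statistic = 62.574

n = 121; E_i = n·p_i = [32.27, 24.20, 8.07, 8.07, 16.13, 32.27]
χ² = (17−32.27)²/32.27 + (35−24.20)²/24.20 + (17−8.07)²/8.07 + (19−8.07)²/8.07 + (26−16.13)²/16.13 + (7−32.27)²/32.27 = 62.5744
df = 5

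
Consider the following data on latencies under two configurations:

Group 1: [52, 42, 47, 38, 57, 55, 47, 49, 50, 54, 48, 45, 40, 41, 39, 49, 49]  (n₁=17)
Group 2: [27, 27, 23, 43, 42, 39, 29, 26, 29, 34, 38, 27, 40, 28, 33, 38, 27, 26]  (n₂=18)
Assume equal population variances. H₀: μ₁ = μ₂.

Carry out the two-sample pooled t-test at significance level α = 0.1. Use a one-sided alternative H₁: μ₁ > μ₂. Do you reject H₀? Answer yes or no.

x̄₁=47.176, s₁=5.692, n₁=17
x̄₂=32.000, s₂=6.408, n₂=18
s_p² = [16·5.692² + 17·6.408²]/33 = 36.8627
SE = √(s_p²·(1/17+1/18)) = 2.0534
t = (47.176−32.000)/2.0534 = 7.3910
df = 33
p-value (one-sided, H₁ greater) = 0.00000
At α=0.1: p < α → reject H₀

reject H₀: yes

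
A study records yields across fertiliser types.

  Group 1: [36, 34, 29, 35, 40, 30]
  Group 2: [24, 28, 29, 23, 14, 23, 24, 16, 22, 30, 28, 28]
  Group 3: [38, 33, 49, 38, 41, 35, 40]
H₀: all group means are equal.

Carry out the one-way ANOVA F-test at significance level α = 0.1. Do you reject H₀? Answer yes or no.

reject H₀: yes

Group means [34.00, 24.08, 39.14], grand mean 30.680
SSB = Σnᵢ(x̄ᵢ−x̄)² = 1089.666; SSW = ΣΣ(x−x̄ᵢ)² = 519.774
MSB = 1089.666/2 = 544.8331; MSW = 519.774/22 = 23.6261
F = MSB/MSW = 23.0607
df = (2, 22)
p-value (upper-tail) = 0.00000
At α=0.1: p < α → reject H₀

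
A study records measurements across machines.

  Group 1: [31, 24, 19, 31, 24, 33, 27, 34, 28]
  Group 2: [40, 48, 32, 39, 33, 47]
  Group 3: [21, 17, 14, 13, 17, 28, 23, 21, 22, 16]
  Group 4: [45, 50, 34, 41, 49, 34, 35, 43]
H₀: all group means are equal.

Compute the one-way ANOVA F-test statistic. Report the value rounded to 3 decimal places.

Group means [27.89, 39.83, 19.20, 41.38], grand mean 30.697
SSB = Σnᵢ(x̄ᵢ−x̄)² = 2805.772; SSW = ΣΣ(x−x̄ᵢ)² = 909.197
MSB = 2805.772/3 = 935.2575; MSW = 909.197/29 = 31.3516
F = MSB/MSW = 29.8312
df = (3, 29)

test statistic = 29.831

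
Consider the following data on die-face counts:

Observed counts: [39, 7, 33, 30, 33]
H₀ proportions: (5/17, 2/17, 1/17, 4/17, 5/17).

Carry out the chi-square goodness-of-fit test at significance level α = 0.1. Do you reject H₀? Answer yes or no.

n = 142; E_i = n·p_i = [41.76, 16.71, 8.35, 33.41, 41.76]
χ² = (39−41.76)²/41.76 + (7−16.71)²/16.71 + (33−8.35)²/8.35 + (30−33.41)²/33.41 + (33−41.76)²/41.76 = 80.7359
df = 4
p-value (upper-tail) = 0.00000
At α=0.1: p < α → reject H₀

reject H₀: yes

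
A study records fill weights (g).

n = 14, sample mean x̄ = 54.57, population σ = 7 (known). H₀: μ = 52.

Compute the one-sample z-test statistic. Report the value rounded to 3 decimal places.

SE = σ/√n = 7/√14 = 1.8708
z = (x̄−μ₀)/SE = (54.57−52)/1.8708 = 1.3737

test statistic = 1.374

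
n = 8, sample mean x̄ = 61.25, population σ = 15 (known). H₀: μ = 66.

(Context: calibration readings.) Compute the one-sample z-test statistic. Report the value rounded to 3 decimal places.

SE = σ/√n = 15/√8 = 5.3033
z = (x̄−μ₀)/SE = (61.25−66)/5.3033 = -0.8957

test statistic = -0.896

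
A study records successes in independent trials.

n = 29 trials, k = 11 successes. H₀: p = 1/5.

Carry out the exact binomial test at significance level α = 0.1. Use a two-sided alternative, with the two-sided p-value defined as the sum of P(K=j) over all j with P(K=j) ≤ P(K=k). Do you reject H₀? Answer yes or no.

Exact binomial: n=29, k=11, p₀=1/5=0.2000
P(X=j) = C(n,j)·p₀^j·(1−p₀)^(n−j); p = Σ P(X=j) over j with P(X=j) ≤ P(X=11)
p-value (two-sided) = 0.03247
At α=0.1: p < α → reject H₀

reject H₀: yes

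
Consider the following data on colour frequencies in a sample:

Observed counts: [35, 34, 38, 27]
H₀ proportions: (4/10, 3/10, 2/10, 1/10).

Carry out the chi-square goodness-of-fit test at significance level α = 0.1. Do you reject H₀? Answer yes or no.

reject H₀: yes

n = 134; E_i = n·p_i = [53.60, 40.20, 26.80, 13.40]
χ² = (35−53.60)²/53.60 + (34−40.20)²/40.20 + (38−26.80)²/26.80 + (27−13.40)²/13.40 = 25.8943
df = 3
p-value (upper-tail) = 0.00001
At α=0.1: p < α → reject H₀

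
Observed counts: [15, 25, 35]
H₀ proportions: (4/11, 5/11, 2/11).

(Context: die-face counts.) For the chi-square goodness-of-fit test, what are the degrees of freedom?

degrees of freedom = 2

df = k − 1 = 3 − 1 = 2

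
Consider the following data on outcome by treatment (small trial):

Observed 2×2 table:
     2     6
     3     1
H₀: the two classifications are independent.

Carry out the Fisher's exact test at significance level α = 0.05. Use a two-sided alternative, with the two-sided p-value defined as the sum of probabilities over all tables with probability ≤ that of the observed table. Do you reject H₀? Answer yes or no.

Margins: r₁=8, r₂=4, c₁=5, c₂=7, n=12
p_obs = C(8,2)·C(4,3)/C(12,5); sum pmf over tables with pmf ≤ p_obs
p-value (two-sided) = 0.22222
At α=0.05: p ≥ α → fail to reject H₀

reject H₀: no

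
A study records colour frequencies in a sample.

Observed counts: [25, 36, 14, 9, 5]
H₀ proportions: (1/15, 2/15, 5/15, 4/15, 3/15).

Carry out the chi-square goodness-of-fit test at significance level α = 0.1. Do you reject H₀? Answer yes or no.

n = 89; E_i = n·p_i = [5.93, 11.87, 29.67, 23.73, 17.80]
χ² = (25−5.93)²/5.93 + (36−11.87)²/11.87 + (14−29.67)²/29.67 + (9−23.73)²/23.73 + (5−17.80)²/17.80 = 136.9747
df = 4
p-value (upper-tail) = 0.00000
At α=0.1: p < α → reject H₀

reject H₀: yes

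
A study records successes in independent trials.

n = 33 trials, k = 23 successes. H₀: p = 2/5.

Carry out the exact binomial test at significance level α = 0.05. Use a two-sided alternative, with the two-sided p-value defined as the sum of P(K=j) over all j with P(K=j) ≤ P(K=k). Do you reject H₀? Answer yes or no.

Exact binomial: n=33, k=23, p₀=2/5=0.4000
P(X=j) = C(n,j)·p₀^j·(1−p₀)^(n−j); p = Σ P(X=j) over j with P(X=j) ≤ P(X=23)
p-value (two-sided) = 0.00101
At α=0.05: p < α → reject H₀

reject H₀: yes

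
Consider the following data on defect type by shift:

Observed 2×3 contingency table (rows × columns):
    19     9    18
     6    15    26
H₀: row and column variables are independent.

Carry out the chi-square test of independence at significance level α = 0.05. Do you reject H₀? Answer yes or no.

reject H₀: yes

Row totals [46, 47], col totals [25, 24, 44], n=93
χ² = (19−12.37)²/12.37 + (9−11.87)²/11.87 + (18−21.76)²/21.76 + (6−12.63)²/12.63 + (15−12.13)²/12.13 + (26−22.24)²/22.24 = 9.7049
df = 2
p-value (upper-tail) = 0.00781
At α=0.05: p < α → reject H₀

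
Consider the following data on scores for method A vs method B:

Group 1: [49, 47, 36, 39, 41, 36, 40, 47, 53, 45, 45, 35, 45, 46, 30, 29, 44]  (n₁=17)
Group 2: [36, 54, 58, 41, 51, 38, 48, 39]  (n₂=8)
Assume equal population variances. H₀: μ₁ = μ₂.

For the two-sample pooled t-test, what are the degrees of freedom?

degrees of freedom = 23

df = n₁ + n₂ − 2 = 17 + 8 − 2 = 23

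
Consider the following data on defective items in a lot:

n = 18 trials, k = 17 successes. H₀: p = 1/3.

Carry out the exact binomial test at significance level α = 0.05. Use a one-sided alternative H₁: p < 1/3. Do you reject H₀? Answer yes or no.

Exact binomial: n=18, k=17, p₀=1/3=0.3333
P(X≤17) from Σ C(n,i)·p₀^i·(1−p₀)^(n−i)
p-value (one-sided, H₁ less) = 1.00000
At α=0.05: p ≥ α → fail to reject H₀

reject H₀: no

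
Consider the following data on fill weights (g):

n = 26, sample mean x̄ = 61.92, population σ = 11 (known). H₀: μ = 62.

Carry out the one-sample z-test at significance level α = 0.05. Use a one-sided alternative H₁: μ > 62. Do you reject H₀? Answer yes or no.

reject H₀: no

SE = σ/√n = 11/√26 = 2.1573
z = (x̄−μ₀)/SE = (61.92−62)/2.1573 = -0.0371
p-value (one-sided, H₁ greater) = 0.51479
At α=0.05: p ≥ α → fail to reject H₀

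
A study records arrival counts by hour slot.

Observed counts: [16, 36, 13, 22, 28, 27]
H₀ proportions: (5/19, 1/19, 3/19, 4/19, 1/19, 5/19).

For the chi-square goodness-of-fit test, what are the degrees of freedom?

degrees of freedom = 5

df = k − 1 = 6 − 1 = 5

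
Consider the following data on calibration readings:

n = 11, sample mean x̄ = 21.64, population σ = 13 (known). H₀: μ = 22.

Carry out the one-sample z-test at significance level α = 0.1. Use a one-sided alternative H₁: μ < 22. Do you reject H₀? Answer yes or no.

reject H₀: no

SE = σ/√n = 13/√11 = 3.9196
z = (x̄−μ₀)/SE = (21.64−22)/3.9196 = -0.0918
p-value (one-sided, H₁ less) = 0.46341
At α=0.1: p ≥ α → fail to reject H₀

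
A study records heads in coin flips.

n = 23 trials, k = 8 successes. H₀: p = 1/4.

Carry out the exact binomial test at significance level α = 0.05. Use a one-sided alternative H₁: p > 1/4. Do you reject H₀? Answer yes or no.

Exact binomial: n=23, k=8, p₀=1/4=0.2500
P(X≥8) from Σ C(n,i)·p₀^i·(1−p₀)^(n−i)
p-value (one-sided, H₁ greater) = 0.19630
At α=0.05: p ≥ α → fail to reject H₀

reject H₀: no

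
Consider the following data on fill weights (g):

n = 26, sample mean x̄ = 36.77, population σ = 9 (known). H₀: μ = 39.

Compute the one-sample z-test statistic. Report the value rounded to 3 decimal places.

SE = σ/√n = 9/√26 = 1.7650
z = (x̄−μ₀)/SE = (36.77−39)/1.7650 = -1.2634

test statistic = -1.263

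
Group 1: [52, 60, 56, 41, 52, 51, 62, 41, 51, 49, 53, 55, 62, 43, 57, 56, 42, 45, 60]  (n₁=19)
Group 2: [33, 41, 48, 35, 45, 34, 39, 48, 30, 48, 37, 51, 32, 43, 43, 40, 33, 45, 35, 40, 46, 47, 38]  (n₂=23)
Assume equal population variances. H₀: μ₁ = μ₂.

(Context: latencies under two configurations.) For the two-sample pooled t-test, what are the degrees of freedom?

degrees of freedom = 40

df = n₁ + n₂ − 2 = 19 + 23 − 2 = 40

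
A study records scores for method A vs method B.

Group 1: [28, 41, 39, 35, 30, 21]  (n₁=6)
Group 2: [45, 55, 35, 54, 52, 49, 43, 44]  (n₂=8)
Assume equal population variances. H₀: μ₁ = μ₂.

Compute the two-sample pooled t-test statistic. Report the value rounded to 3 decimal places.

test statistic = -3.892

x̄₁=32.333, s₁=7.474, n₁=6
x̄₂=47.125, s₂=6.707, n₂=8
s_p² = [5·7.474² + 7·6.707²]/12 = 49.5174
SE = √(s_p²·(1/6+1/8)) = 3.8003
t = (32.333−47.125)/3.8003 = -3.8922
df = 12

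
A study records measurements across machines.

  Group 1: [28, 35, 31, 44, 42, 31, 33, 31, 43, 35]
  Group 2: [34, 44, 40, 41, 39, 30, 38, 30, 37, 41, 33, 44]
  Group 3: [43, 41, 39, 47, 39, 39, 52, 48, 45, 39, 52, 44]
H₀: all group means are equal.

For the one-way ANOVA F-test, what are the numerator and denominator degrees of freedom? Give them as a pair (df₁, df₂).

degrees of freedom = [2, 31]

k = 3 groups, N = 34 total
df = (k−1, N−k) = (3−1, 34−3) = (2, 31)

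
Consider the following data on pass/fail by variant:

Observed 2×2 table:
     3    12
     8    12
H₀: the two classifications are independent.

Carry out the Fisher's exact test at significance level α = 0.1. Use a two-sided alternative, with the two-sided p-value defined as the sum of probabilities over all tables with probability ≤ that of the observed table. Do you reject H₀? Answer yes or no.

reject H₀: no

Margins: r₁=15, r₂=20, c₁=11, c₂=24, n=35
p_obs = C(15,3)·C(20,8)/C(35,11); sum pmf over tables with pmf ≤ p_obs
p-value (two-sided) = 0.28142
At α=0.1: p ≥ α → fail to reject H₀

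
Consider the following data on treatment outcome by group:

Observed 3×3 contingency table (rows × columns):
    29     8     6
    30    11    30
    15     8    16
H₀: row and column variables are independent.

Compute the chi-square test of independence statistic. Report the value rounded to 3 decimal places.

Row totals [43, 71, 39], col totals [74, 27, 52], n=153
χ² = (29−20.80)²/20.80 + (8−7.59)²/7.59 + (6−14.61)²/14.61 + (30−34.34)²/34.34 + (11−12.53)²/12.53 + (30−24.13)²/24.13 + (15−18.86)²/18.86 + (8−6.88)²/6.88 + (16−13.25)²/13.25 = 12.0390
df = 4

test statistic = 12.039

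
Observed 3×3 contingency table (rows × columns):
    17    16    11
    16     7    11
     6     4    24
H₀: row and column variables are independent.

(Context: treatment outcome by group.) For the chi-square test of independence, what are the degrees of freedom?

degrees of freedom = 4

df = (r−1)(c−1) = (3−1)·(3−1) = 4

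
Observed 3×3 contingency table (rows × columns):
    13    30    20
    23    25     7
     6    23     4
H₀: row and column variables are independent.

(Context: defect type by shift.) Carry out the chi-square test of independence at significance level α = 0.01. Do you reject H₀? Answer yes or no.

reject H₀: yes

Row totals [63, 55, 33], col totals [42, 78, 31], n=151
χ² = (13−17.52)²/17.52 + (30−32.54)²/32.54 + (20−12.93)²/12.93 + (23−15.30)²/15.30 + (25−28.41)²/28.41 + (7−11.29)²/11.29 + (6−9.18)²/9.18 + (23−17.05)²/17.05 + (4−6.77)²/6.77 = 15.4617
df = 4
p-value (upper-tail) = 0.00383
At α=0.01: p < α → reject H₀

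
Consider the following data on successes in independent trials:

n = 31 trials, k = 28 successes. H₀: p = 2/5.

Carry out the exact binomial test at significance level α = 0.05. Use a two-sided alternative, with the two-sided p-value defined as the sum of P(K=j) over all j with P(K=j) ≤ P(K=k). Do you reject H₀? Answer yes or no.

reject H₀: yes

Exact binomial: n=31, k=28, p₀=2/5=0.4000
P(X=j) = C(n,j)·p₀^j·(1−p₀)^(n−j); p = Σ P(X=j) over j with P(X=j) ≤ P(X=28)
p-value (two-sided) = 0.00000
At α=0.05: p < α → reject H₀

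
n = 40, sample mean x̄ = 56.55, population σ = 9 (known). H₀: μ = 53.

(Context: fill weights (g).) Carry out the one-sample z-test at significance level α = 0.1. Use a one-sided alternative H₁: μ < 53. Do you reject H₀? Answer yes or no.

reject H₀: no

SE = σ/√n = 9/√40 = 1.4230
z = (x̄−μ₀)/SE = (56.55−53)/1.4230 = 2.4947
p-value (one-sided, H₁ less) = 0.99370
At α=0.1: p ≥ α → fail to reject H₀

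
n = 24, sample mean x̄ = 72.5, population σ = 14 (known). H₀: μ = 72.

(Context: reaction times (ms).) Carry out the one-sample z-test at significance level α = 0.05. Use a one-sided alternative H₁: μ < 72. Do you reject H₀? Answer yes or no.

SE = σ/√n = 14/√24 = 2.8577
z = (x̄−μ₀)/SE = (72.5−72)/2.8577 = 0.1750
p-value (one-sided, H₁ less) = 0.56945
At α=0.05: p ≥ α → fail to reject H₀

reject H₀: no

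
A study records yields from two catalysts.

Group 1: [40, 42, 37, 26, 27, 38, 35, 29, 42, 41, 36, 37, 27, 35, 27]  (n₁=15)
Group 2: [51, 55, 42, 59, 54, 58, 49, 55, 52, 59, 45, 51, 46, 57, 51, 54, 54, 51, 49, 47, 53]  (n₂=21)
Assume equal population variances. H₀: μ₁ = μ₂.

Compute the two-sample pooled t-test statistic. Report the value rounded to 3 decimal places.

test statistic = -9.973

x̄₁=34.600, s₁=5.877, n₁=15
x̄₂=52.000, s₂=4.593, n₂=21
s_p² = [14·5.877² + 20·4.593²]/34 = 26.6353
SE = √(s_p²·(1/15+1/21)) = 1.7447
t = (34.600−52.000)/1.7447 = -9.9730
df = 34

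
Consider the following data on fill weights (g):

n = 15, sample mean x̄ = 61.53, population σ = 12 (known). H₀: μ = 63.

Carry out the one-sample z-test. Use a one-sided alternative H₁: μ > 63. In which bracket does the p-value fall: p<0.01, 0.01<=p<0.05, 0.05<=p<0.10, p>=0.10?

SE = σ/√n = 12/√15 = 3.0984
z = (x̄−μ₀)/SE = (61.53−63)/3.0984 = -0.4744
p-value (one-sided, H₁ greater) = 0.68241
→ bracket: p>=0.10

p-value bracket: p>=0.10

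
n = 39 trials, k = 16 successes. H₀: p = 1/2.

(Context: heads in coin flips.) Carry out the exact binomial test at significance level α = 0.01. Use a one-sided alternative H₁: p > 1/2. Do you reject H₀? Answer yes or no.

reject H₀: no

Exact binomial: n=39, k=16, p₀=1/2=0.5000
P(X≥16) from Σ C(n,i)·p₀^i·(1−p₀)^(n−i)
p-value (one-sided, H₁ greater) = 0.90020
At α=0.01: p ≥ α → fail to reject H₀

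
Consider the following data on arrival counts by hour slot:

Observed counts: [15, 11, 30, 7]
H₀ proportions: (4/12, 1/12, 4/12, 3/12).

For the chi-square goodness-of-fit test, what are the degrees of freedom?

degrees of freedom = 3

df = k − 1 = 4 − 1 = 3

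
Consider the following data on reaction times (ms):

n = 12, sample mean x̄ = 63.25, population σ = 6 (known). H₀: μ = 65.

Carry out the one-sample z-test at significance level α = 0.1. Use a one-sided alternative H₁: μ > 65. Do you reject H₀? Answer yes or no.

SE = σ/√n = 6/√12 = 1.7321
z = (x̄−μ₀)/SE = (63.25−65)/1.7321 = -1.0104
p-value (one-sided, H₁ greater) = 0.84384
At α=0.1: p ≥ α → fail to reject H₀

reject H₀: no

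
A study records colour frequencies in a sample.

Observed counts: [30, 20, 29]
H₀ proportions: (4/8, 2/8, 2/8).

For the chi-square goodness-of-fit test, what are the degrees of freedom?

df = k − 1 = 3 − 1 = 2

degrees of freedom = 2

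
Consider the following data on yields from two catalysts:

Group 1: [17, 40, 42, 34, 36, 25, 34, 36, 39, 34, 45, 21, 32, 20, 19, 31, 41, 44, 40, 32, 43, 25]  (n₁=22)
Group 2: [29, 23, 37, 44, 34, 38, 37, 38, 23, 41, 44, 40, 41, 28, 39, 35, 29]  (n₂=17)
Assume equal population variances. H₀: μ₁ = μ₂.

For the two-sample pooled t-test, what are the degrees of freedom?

degrees of freedom = 37

df = n₁ + n₂ − 2 = 22 + 17 − 2 = 37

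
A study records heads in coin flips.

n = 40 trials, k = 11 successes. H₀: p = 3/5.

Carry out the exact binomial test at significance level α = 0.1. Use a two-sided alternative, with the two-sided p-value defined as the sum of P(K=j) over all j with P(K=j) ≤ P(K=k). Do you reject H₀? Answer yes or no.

reject H₀: yes

Exact binomial: n=40, k=11, p₀=3/5=0.6000
P(X=j) = C(n,j)·p₀^j·(1−p₀)^(n−j); p = Σ P(X=j) over j with P(X=j) ≤ P(X=11)
p-value (two-sided) = 0.00006
At α=0.1: p < α → reject H₀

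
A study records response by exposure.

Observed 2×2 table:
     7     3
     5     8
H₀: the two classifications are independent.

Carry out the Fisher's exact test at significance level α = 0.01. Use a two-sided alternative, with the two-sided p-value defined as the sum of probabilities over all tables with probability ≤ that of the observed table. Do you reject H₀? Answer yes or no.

Margins: r₁=10, r₂=13, c₁=12, c₂=11, n=23
p_obs = C(10,7)·C(13,5)/C(23,12); sum pmf over tables with pmf ≤ p_obs
p-value (two-sided) = 0.21376
At α=0.01: p ≥ α → fail to reject H₀

reject H₀: no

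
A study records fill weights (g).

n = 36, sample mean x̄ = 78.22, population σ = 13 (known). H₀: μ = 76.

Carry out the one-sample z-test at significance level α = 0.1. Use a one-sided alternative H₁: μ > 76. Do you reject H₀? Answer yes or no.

reject H₀: no

SE = σ/√n = 13/√36 = 2.1667
z = (x̄−μ₀)/SE = (78.22−76)/2.1667 = 1.0246
p-value (one-sided, H₁ greater) = 0.15277
At α=0.1: p ≥ α → fail to reject H₀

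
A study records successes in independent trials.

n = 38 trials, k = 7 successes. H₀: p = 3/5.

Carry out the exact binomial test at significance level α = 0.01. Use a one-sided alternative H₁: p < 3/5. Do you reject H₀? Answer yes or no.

reject H₀: yes

Exact binomial: n=38, k=7, p₀=3/5=0.6000
P(X≤7) from Σ C(n,i)·p₀^i·(1−p₀)^(n−i)
p-value (one-sided, H₁ less) = 0.00000
At α=0.01: p < α → reject H₀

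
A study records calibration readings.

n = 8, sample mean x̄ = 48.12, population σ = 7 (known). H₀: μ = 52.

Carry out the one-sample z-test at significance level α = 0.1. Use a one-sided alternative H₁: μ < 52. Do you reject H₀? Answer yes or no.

reject H₀: yes

SE = σ/√n = 7/√8 = 2.4749
z = (x̄−μ₀)/SE = (48.12−52)/2.4749 = -1.5678
p-value (one-sided, H₁ less) = 0.05847
At α=0.1: p < α → reject H₀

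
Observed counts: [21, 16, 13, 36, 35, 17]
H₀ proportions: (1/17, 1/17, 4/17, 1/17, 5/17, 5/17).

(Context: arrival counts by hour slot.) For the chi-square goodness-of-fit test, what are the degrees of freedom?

degrees of freedom = 5

df = k − 1 = 6 − 1 = 5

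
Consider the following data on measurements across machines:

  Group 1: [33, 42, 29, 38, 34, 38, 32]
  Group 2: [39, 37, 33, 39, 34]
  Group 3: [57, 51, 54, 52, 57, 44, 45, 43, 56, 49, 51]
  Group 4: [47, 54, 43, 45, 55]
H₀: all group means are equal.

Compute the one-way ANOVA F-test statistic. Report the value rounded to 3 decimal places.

Group means [35.14, 36.40, 50.82, 48.80], grand mean 43.964
SSB = Σnᵢ(x̄ᵢ−x̄)² = 1464.471; SSW = ΣΣ(x−x̄ᵢ)² = 524.494
MSB = 1464.471/3 = 488.1569; MSW = 524.494/24 = 21.8539
F = MSB/MSW = 22.3373
df = (3, 24)

test statistic = 22.337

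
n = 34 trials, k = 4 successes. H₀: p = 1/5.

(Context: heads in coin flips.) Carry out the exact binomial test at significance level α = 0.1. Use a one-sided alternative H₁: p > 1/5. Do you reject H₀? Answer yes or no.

reject H₀: no

Exact binomial: n=34, k=4, p₀=1/5=0.2000
P(X≥4) from Σ C(n,i)·p₀^i·(1−p₀)^(n−i)
p-value (one-sided, H₁ greater) = 0.92999
At α=0.1: p ≥ α → fail to reject H₀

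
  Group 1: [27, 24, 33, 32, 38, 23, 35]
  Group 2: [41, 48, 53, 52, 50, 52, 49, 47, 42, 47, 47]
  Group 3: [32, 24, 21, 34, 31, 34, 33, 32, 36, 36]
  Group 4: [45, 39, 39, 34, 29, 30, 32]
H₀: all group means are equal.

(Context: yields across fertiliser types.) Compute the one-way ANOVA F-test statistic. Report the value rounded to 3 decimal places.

Group means [30.29, 48.00, 31.30, 35.43], grand mean 37.171
SSB = Σnᵢ(x̄ᵢ−x̄)² = 1987.729; SSW = ΣΣ(x−x̄ᵢ)² = 769.243
MSB = 1987.729/3 = 662.5762; MSW = 769.243/31 = 24.8143
F = MSB/MSW = 26.7014
df = (3, 31)

test statistic = 26.701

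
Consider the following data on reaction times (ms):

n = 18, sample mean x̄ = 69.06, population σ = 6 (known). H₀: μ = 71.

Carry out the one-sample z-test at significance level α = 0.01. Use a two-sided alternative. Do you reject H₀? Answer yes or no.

SE = σ/√n = 6/√18 = 1.4142
z = (x̄−μ₀)/SE = (69.06−71)/1.4142 = -1.3718
p-value (two-sided) = 0.17013
At α=0.01: p ≥ α → fail to reject H₀

reject H₀: no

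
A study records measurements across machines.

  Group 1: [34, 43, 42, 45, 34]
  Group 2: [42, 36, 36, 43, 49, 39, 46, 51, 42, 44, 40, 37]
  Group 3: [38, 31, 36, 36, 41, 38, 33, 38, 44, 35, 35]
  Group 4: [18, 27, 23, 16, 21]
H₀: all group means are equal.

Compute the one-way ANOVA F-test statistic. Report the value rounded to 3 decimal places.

test statistic = 27.333

Group means [39.60, 42.08, 36.82, 21.00], grand mean 36.758
SSB = Σnᵢ(x̄ᵢ−x̄)² = 1622.308; SSW = ΣΣ(x−x̄ᵢ)² = 573.753
MSB = 1622.308/3 = 540.7692; MSW = 573.753/29 = 19.7846
F = MSB/MSW = 27.3329
df = (3, 29)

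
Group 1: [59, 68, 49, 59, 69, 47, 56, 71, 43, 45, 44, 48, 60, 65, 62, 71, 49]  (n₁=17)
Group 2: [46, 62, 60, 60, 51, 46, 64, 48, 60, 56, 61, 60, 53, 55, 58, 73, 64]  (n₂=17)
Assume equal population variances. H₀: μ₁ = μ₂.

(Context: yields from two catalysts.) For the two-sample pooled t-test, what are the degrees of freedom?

df = n₁ + n₂ − 2 = 17 + 17 − 2 = 32

degrees of freedom = 32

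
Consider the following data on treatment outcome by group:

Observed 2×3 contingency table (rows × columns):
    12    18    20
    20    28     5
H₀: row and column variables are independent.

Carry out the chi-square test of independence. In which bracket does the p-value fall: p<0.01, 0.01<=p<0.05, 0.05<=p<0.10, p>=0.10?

Row totals [50, 53], col totals [32, 46, 25], n=103
χ² = (12−15.53)²/15.53 + (18−22.33)²/22.33 + (20−12.14)²/12.14 + (20−16.47)²/16.47 + (28−23.67)²/23.67 + (5−12.86)²/12.86 = 13.0976
df = 2
p-value (upper-tail) = 0.00143
→ bracket: p<0.01

p-value bracket: p<0.01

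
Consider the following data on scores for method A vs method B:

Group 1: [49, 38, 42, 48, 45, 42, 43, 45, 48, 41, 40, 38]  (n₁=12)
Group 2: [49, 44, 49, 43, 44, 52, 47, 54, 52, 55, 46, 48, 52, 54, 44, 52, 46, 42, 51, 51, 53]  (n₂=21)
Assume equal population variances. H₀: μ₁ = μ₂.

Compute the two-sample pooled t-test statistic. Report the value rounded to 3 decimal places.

test statistic = -3.975

x̄₁=43.250, s₁=3.793, n₁=12
x̄₂=48.952, s₂=4.056, n₂=21
s_p² = [11·3.793² + 20·4.056²]/31 = 15.7162
SE = √(s_p²·(1/12+1/21)) = 1.4346
t = (43.250−48.952)/1.4346 = -3.9749
df = 31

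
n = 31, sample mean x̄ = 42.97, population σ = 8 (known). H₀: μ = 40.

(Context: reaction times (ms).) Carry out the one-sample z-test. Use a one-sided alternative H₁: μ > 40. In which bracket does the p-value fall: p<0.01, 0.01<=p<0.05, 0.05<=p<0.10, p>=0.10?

p-value bracket: 0.01<=p<0.05

SE = σ/√n = 8/√31 = 1.4368
z = (x̄−μ₀)/SE = (42.97−40)/1.4368 = 2.0670
p-value (one-sided, H₁ greater) = 0.01937
→ bracket: 0.01<=p<0.05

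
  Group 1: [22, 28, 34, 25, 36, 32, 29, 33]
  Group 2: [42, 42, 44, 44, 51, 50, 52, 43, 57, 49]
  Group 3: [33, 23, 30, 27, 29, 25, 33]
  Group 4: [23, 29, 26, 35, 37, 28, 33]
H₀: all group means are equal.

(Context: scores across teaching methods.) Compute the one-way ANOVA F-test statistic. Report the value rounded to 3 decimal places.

Group means [29.88, 47.40, 28.57, 30.14], grand mean 35.125
SSB = Σnᵢ(x̄ᵢ−x̄)² = 2201.654; SSW = ΣΣ(x−x̄ᵢ)² = 635.846
MSB = 2201.654/3 = 733.8845; MSW = 635.846/28 = 22.7088
F = MSB/MSW = 32.3172
df = (3, 28)

test statistic = 32.317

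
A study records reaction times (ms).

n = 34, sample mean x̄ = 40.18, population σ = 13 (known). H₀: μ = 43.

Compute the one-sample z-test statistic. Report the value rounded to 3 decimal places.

SE = σ/√n = 13/√34 = 2.2295
z = (x̄−μ₀)/SE = (40.18−43)/2.2295 = -1.2649

test statistic = -1.265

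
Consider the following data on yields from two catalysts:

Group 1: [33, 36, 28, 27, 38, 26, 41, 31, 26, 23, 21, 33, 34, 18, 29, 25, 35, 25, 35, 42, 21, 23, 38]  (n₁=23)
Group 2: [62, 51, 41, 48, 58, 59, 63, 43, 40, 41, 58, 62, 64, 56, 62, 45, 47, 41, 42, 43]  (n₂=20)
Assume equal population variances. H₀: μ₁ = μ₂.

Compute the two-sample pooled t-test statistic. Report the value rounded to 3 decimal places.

test statistic = -8.842

x̄₁=29.913, s₁=6.788, n₁=23
x̄₂=51.300, s₂=9.039, n₂=20
s_p² = [22·6.788² + 19·9.039²]/41 = 62.5860
SE = √(s_p²·(1/23+1/20)) = 2.4188
t = (29.913−51.300)/2.4188 = -8.8421
df = 41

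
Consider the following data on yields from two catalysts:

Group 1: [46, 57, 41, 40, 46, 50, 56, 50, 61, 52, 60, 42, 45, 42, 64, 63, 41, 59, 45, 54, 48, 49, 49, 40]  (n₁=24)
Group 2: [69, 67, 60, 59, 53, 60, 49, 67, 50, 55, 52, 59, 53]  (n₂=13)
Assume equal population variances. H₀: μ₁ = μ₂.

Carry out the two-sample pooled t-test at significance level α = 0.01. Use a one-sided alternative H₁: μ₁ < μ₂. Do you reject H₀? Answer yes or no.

reject H₀: yes

x̄₁=50.000, s₁=7.661, n₁=24
x̄₂=57.923, s₂=6.664, n₂=13
s_p² = [23·7.661² + 12·6.664²]/35 = 53.7978
SE = √(s_p²·(1/24+1/13)) = 2.5258
t = (50.000−57.923)/2.5258 = -3.1368
df = 35
p-value (one-sided, H₁ less) = 0.00173
At α=0.01: p < α → reject H₀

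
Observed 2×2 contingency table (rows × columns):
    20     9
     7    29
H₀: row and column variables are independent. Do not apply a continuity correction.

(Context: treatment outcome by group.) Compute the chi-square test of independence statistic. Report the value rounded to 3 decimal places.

test statistic = 16.220

Row totals [29, 36], col totals [27, 38], n=65
χ² = (20−12.05)²/12.05 + (9−16.95)²/16.95 + (7−14.95)²/14.95 + (29−21.05)²/21.05 = 16.2198
df = 1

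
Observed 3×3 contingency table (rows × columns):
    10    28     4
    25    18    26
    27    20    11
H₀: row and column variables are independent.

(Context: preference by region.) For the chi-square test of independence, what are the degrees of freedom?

df = (r−1)(c−1) = (3−1)·(3−1) = 4

degrees of freedom = 4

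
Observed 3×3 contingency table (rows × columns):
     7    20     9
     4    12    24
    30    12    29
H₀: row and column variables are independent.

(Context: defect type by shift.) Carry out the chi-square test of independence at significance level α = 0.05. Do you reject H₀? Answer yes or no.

Row totals [36, 40, 71], col totals [41, 44, 62], n=147
χ² = (7−10.04)²/10.04 + (20−10.78)²/10.78 + (9−15.18)²/15.18 + (4−11.16)²/11.16 + (12−11.97)²/11.97 + (24−16.87)²/16.87 + (30−19.80)²/19.80 + (12−21.25)²/21.25 + (29−29.95)²/29.95 = 28.2478
df = 4
p-value (upper-tail) = 0.00001
At α=0.05: p < α → reject H₀

reject H₀: yes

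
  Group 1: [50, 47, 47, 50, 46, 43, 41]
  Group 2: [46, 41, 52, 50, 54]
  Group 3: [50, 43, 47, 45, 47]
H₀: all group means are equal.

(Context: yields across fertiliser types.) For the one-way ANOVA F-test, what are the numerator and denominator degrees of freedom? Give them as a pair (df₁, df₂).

k = 3 groups, N = 17 total
df = (k−1, N−k) = (3−1, 17−3) = (2, 14)

degrees of freedom = [2, 14]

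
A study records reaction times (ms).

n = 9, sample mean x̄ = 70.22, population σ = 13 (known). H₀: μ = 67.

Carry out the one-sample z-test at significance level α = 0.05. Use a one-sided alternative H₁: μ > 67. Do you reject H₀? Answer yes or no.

reject H₀: no

SE = σ/√n = 13/√9 = 4.3333
z = (x̄−μ₀)/SE = (70.22−67)/4.3333 = 0.7431
p-value (one-sided, H₁ greater) = 0.22872
At α=0.05: p ≥ α → fail to reject H₀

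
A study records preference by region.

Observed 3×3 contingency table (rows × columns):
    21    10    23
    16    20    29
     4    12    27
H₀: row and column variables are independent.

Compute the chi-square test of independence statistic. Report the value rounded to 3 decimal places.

Row totals [54, 65, 43], col totals [41, 42, 79], n=162
χ² = (21−13.67)²/13.67 + (10−14.00)²/14.00 + (23−26.33)²/26.33 + (16−16.45)²/16.45 + (20−16.85)²/16.85 + (29−31.70)²/31.70 + (4−10.88)²/10.88 + (12−11.15)²/11.15 + (27−20.97)²/20.97 = 12.4823
df = 4

test statistic = 12.482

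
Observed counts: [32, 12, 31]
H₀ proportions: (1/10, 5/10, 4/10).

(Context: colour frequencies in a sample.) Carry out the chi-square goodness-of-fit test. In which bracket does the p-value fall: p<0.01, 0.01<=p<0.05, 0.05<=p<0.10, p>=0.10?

p-value bracket: p<0.01

n = 75; E_i = n·p_i = [7.50, 37.50, 30.00]
χ² = (32−7.50)²/7.50 + (12−37.50)²/37.50 + (31−30.00)²/30.00 = 97.4067
df = 2
p-value (upper-tail) = 0.00000
→ bracket: p<0.01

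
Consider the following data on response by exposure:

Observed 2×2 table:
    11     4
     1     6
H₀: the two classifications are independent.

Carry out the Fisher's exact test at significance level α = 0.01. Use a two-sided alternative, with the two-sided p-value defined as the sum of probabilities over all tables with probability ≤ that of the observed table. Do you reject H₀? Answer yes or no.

Margins: r₁=15, r₂=7, c₁=12, c₂=10, n=22
p_obs = C(15,11)·C(7,1)/C(22,12); sum pmf over tables with pmf ≤ p_obs
p-value (two-sided) = 0.02012
At α=0.01: p ≥ α → fail to reject H₀

reject H₀: no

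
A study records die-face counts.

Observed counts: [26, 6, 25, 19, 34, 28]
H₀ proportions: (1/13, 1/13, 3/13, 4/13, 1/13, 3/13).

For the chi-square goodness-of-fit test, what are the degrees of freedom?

degrees of freedom = 5

df = k − 1 = 6 − 1 = 5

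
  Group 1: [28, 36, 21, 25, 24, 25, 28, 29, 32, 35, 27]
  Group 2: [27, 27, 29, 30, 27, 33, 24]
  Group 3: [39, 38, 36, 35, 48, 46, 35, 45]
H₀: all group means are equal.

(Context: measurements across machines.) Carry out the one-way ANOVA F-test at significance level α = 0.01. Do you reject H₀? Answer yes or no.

Group means [28.18, 28.14, 40.25], grand mean 31.885
SSB = Σnᵢ(x̄ᵢ−x̄)² = 808.660; SSW = ΣΣ(x−x̄ᵢ)² = 457.994
MSB = 808.660/2 = 404.3302; MSW = 457.994/23 = 19.9128
F = MSB/MSW = 20.3051
df = (2, 23)
p-value (upper-tail) = 0.00001
At α=0.01: p < α → reject H₀

reject H₀: yes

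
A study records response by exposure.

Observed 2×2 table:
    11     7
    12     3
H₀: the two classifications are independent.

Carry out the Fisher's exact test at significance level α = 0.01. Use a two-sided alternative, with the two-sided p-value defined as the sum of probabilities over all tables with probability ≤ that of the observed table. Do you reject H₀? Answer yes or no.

Margins: r₁=18, r₂=15, c₁=23, c₂=10, n=33
p_obs = C(18,11)·C(15,12)/C(33,23); sum pmf over tables with pmf ≤ p_obs
p-value (two-sided) = 0.28280
At α=0.01: p ≥ α → fail to reject H₀

reject H₀: no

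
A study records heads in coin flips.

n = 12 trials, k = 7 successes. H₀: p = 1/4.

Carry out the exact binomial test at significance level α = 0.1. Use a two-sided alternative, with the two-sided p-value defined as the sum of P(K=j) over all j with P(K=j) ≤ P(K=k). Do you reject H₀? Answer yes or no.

reject H₀: yes

Exact binomial: n=12, k=7, p₀=1/4=0.2500
P(X=j) = C(n,j)·p₀^j·(1−p₀)^(n−j); p = Σ P(X=j) over j with P(X=j) ≤ P(X=7)
p-value (two-sided) = 0.01425
At α=0.1: p < α → reject H₀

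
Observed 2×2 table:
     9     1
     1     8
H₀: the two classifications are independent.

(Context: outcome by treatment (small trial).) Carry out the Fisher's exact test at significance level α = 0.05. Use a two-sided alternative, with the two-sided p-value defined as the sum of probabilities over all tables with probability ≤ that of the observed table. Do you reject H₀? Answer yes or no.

reject H₀: yes

Margins: r₁=10, r₂=9, c₁=10, c₂=9, n=19
p_obs = C(10,9)·C(9,1)/C(19,10); sum pmf over tables with pmf ≤ p_obs
p-value (two-sided) = 0.00109
At α=0.05: p < α → reject H₀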